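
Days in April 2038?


Month: April (month 4)
April has 30 days

30 days


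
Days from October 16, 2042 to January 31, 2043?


107 days

From October 16, 2042 to January 31, 2043
Rest of October 2042: 31 - 16 = 15
Full months: November 30, December 31
Days into January 2043: 31
Total = 15 + 30 + 31 + 31 = 107 days


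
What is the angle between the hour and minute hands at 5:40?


70.0°

Hour hand = 5×30 + 40×0.5 = 170.0°
Minute hand = 40×6 = 240°
Difference = |170.0 - 240| = 70.0°


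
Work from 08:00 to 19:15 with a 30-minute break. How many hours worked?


10h 45m (645 minutes)

Total time = (19×60+15) - (8×60+0)
= 1155 - 480 = 675 min
Minus break: 675 - 30 = 645 min
= 10h 45m


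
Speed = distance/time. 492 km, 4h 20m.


Distance: 492 km
Time: 4h 20m = 260 min = 260/60 = 13/3 hours
Speed = 492 ÷ (13/3) = 492 × 3 / 13 = 1476/13 ≈ 113.5 km/h

113.5 km/h


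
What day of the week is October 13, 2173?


Zeller's congruence:
q=13, m=10, k=73, j=21
h = (13 + ⌊13×11/5⌋ + 73 + ⌊73/4⌋ + ⌊21/4⌋ - 2×21) mod 7
= (13 + 28 + 73 + 18 + 5 - 42) mod 7
= 95 mod 7 = 4
h=4 → Wednesday

Wednesday


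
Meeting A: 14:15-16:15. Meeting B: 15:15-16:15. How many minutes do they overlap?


Meeting A: 855-975 (in minutes from midnight)
Meeting B: 915-975
Overlap start = max(855, 915) = 915
Overlap end = min(975, 975) = 975
Overlap = max(0, 975 - 915) = 60 min

60 minutes


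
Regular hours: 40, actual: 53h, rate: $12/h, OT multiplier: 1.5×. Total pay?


$714.00

Regular: 40h × $12 = $480.00
Overtime: 53 - 40 = 13h
OT pay: 13h × $12 × 1.5 = $234.00
Total = $480.00 + $234.00 = $714.00


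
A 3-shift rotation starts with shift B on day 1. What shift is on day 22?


Shifts: A, B, C
Start: B (index 1)
Day 22: (1 + 22 - 1) mod 3
= 22 mod 3
= 1
Index 1 → shift B

Shift B


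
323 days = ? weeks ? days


Weeks: 323 ÷ 7 = 46 remainder 1

46 weeks 1 days


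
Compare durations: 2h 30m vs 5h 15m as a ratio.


10:21 (0.48)

Duration 1: 150 minutes
Duration 2: 315 minutes
Ratio = 150:315
GCD = 15
Simplified = 10:21
As a decimal: 10/21 ≈ 0.48


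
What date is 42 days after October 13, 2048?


November 24, 2048

Start: October 13, 2048
Add 42 days
October 13 → November 1: 31 - 13 + 1 = 19 days (42 - 19 = 23 left)
November 1 + 23 = November 24, 2048


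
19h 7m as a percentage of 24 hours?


Total minutes: 19×60 + 7 = 1147
Day = 24×60 = 1440 minutes
Fraction = 1147/1440 ≈ 0.7965
As a percentage: 1147/1440 × 100 ≈ 79.65%

0.7965 (79.65%)


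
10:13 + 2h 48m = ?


13:01

Start: 613 minutes from midnight
Add: 168 minutes
Total: 781 minutes
Hours: 781 ÷ 60 = 13 remainder 1


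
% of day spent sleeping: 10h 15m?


42.7%

Time: 615 minutes
Day: 1440 minutes
Percentage = (615/1440) × 100 ≈ 42.7%


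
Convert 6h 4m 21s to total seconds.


Hours: 6 × 3600 = 21600
Minutes: 4 × 60 = 240
Seconds: 21
Total = 21600 + 240 + 21 = 21861

21861 seconds


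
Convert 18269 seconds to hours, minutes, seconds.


5h 4m 29s

Hours: 18269 ÷ 3600 = 5 remainder 269
Minutes: 269 ÷ 60 = 4 remainder 29
Seconds: 29


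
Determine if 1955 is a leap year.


Rules: divisible by 4 AND (not by 100 OR by 400)
1955 ÷ 4 = 488 remainder 3 → not divisible by 4
Not divisible by 4 → not a leap year

No


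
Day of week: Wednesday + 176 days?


Start: Wednesday (index 2)
(2 + 176) mod 7
= 178 mod 7
= 3
Index 3 → Thursday

Thursday


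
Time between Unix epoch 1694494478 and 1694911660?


417182 seconds (115.9 hours / 4.83 days)

Difference = 1694911660 - 1694494478 = 417182 seconds
In hours: 417182 / 3600 ≈ 115.9
In days: 417182 / 86400 ≈ 4.83


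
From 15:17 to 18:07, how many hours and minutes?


End time in minutes: 18×60 + 7 = 1087
Start time in minutes: 15×60 + 17 = 917
Difference = 1087 - 917 = 170 minutes
= 2 hours 50 minutes

2h 50m


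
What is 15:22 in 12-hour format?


3:22 PM

Hour: 15
15 - 12 = 3 → PM


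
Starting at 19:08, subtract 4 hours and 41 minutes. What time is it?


Start: 1148 minutes from midnight
Subtract: 281 minutes
Remaining: 1148 - 281 = 867
Hours: 14, Minutes: 27

14:27


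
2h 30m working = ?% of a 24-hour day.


10.4%

Time: 150 minutes
Day: 1440 minutes
Percentage = (150/1440) × 100 ≈ 10.4%


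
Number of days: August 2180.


31 days

Month: August (month 8)
August has 31 days


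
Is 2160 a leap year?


Rules: divisible by 4 AND (not by 100 OR by 400)
2160 ÷ 4 = 540 exactly → divisible by 4
2160 ÷ 100 = 21 remainder 60 → not divisible by 100
Divisible by 4 but not by 100 → leap year

Yes


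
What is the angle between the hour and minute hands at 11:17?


123.5°

Hour hand = 11×30 + 17×0.5 = 338.5°
Minute hand = 17×6 = 102°
Difference = |338.5 - 102| = 236.5°
Since > 180°: 360 - 236.5 = 123.5°


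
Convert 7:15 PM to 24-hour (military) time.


Input: 7:15 PM
PM: 7 + 12 = 19

19:15


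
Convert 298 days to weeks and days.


42 weeks 4 days

Weeks: 298 ÷ 7 = 42 remainder 4


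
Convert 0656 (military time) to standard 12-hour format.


Hour: 6
6 < 12 → AM

6:56 AM


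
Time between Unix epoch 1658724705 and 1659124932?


Difference = 1659124932 - 1658724705 = 400227 seconds
In hours: 400227 / 3600 ≈ 111.2
In days: 400227 / 86400 ≈ 4.63

400227 seconds (111.2 hours / 4.63 days)


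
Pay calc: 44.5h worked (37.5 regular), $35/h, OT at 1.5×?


Regular: 37.5h × $35 = $1312.50
Overtime: 44.5 - 37.5 = 7.0h
OT pay: 7.0h × $35 × 1.5 = $367.50
Total = $1312.50 + $367.50 = $1680.00

$1680.00


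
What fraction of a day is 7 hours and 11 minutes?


Total minutes: 7×60 + 11 = 431
Day = 24×60 = 1440 minutes
Fraction = 431/1440 ≈ 0.2993
As a percentage: 431/1440 × 100 ≈ 29.93%

0.2993 (29.93%)


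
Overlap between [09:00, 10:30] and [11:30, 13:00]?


0 minutes

Meeting A: 540-630 (in minutes from midnight)
Meeting B: 690-780
Overlap start = max(540, 690) = 690
Overlap end = min(630, 780) = 630
Overlap = max(0, 630 - 690) = 0 min


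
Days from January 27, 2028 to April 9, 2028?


From January 27, 2028 to April 9, 2028
Rest of January 2028: 31 - 27 = 4
Full months: February 2028 29, March 31
Days into April 2028: 9
Total = 4 + 29 + 31 + 9 = 73 days

73 days


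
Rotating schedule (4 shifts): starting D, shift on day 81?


Shift D

Shifts: A, B, C, D
Start: D (index 3)
Day 81: (3 + 81 - 1) mod 4
= 83 mod 4
= 3
Index 3 → shift D


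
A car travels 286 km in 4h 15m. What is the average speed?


Distance: 286 km
Time: 4h 15m = 255 min = 255/60 = 17/4 hours
Speed = 286 ÷ (17/4) = 286 × 4 / 17 = 1144/17 ≈ 67.3 km/h

67.3 km/h


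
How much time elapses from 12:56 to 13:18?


End time in minutes: 13×60 + 18 = 798
Start time in minutes: 12×60 + 56 = 776
Difference = 798 - 776 = 22 minutes
= 0 hours 22 minutes

0h 22m


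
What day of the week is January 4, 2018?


Thursday

Zeller's congruence:
q=4, m=13, k=17, j=20
h = (4 + ⌊13×14/5⌋ + 17 + ⌊17/4⌋ + ⌊20/4⌋ - 2×20) mod 7
= (4 + 36 + 17 + 4 + 5 - 40) mod 7
= 26 mod 7 = 5
h=5 → Thursday


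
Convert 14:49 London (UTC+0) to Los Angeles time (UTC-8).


06:49

Time difference = UTC-8 - UTC+0 = -8 hours
New hour = (14 -8) mod 24
= 6 mod 24 = 6
Minutes unchanged → 06:49


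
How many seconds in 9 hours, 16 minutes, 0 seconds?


Hours: 9 × 3600 = 32400
Minutes: 16 × 60 = 960
Seconds: 0
Total = 32400 + 960 + 0 = 33360

33360 seconds


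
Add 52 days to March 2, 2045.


April 23, 2045

Start: March 2, 2045
Add 52 days
March 2 → April 1: 31 - 2 + 1 = 30 days (52 - 30 = 22 left)
April 1 + 22 = April 23, 2045


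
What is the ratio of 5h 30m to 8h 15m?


Duration 1: 330 minutes
Duration 2: 495 minutes
Ratio = 330:495
GCD = 165
Simplified = 2:3
As a decimal: 2/3 ≈ 0.67

2:3 (0.67)


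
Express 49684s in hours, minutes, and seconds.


Hours: 49684 ÷ 3600 = 13 remainder 2884
Minutes: 2884 ÷ 60 = 48 remainder 4
Seconds: 4

13h 48m 4s


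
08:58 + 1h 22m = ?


10:20

Start: 538 minutes from midnight
Add: 82 minutes
Total: 620 minutes
Hours: 620 ÷ 60 = 10 remainder 20


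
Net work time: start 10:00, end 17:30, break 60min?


Total time = (17×60+30) - (10×60+0)
= 1050 - 600 = 450 min
Minus break: 450 - 60 = 390 min
= 6h 30m

6h 30m (390 minutes)


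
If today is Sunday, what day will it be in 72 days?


Start: Sunday (index 6)
(6 + 72) mod 7
= 78 mod 7
= 1
Index 1 → Tuesday

Tuesday


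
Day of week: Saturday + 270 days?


Start: Saturday (index 5)
(5 + 270) mod 7
= 275 mod 7
= 2
Index 2 → Wednesday

Wednesday


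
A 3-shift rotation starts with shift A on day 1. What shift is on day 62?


Shifts: A, B, C
Start: A (index 0)
Day 62: (0 + 62 - 1) mod 3
= 61 mod 3
= 1
Index 1 → shift B

Shift B


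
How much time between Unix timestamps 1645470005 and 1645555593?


85588 seconds (23.8 hours / 0.99 days)

Difference = 1645555593 - 1645470005 = 85588 seconds
In hours: 85588 / 3600 ≈ 23.8
In days: 85588 / 86400 ≈ 0.99


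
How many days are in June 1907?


Month: June (month 6)
June has 30 days

30 days


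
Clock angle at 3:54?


153.0°

Hour hand = 3×30 + 54×0.5 = 117.0°
Minute hand = 54×6 = 324°
Difference = |117.0 - 324| = 207.0°
Since > 180°: 360 - 207.0 = 153.0°


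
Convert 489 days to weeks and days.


Weeks: 489 ÷ 7 = 69 remainder 6

69 weeks 6 days


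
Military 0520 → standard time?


5:20 AM

Hour: 5
5 < 12 → AM


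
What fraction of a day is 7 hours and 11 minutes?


Total minutes: 7×60 + 11 = 431
Day = 24×60 = 1440 minutes
Fraction = 431/1440 ≈ 0.2993
As a percentage: 431/1440 × 100 ≈ 29.93%

0.2993 (29.93%)


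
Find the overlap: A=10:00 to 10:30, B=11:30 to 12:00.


0 minutes

Meeting A: 600-630 (in minutes from midnight)
Meeting B: 690-720
Overlap start = max(600, 690) = 690
Overlap end = min(630, 720) = 630
Overlap = max(0, 630 - 690) = 0 min


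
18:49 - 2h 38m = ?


Start: 1129 minutes from midnight
Subtract: 158 minutes
Remaining: 1129 - 158 = 971
Hours: 16, Minutes: 11

16:11


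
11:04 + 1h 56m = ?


Start: 664 minutes from midnight
Add: 116 minutes
Total: 780 minutes
Hours: 780 ÷ 60 = 13 remainder 0

13:00


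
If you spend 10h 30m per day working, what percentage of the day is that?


Time: 630 minutes
Day: 1440 minutes
Percentage = (630/1440) × 100 ≈ 43.8%

43.8%


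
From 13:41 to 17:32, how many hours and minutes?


3h 51m

End time in minutes: 17×60 + 32 = 1052
Start time in minutes: 13×60 + 41 = 821
Difference = 1052 - 821 = 231 minutes
= 3 hours 51 minutes


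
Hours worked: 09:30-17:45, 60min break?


7h 15m (435 minutes)

Total time = (17×60+45) - (9×60+30)
= 1065 - 570 = 495 min
Minus break: 495 - 60 = 435 min
= 7h 15m


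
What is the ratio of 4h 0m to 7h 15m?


16:29 (0.55)

Duration 1: 240 minutes
Duration 2: 435 minutes
Ratio = 240:435
GCD = 15
Simplified = 16:29
As a decimal: 16/29 ≈ 0.55


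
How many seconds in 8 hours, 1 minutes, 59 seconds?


Hours: 8 × 3600 = 28800
Minutes: 1 × 60 = 60
Seconds: 59
Total = 28800 + 60 + 59 = 28919

28919 seconds


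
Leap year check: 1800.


Rules: divisible by 4 AND (not by 100 OR by 400)
1800 ÷ 4 = 450 exactly → divisible by 4
1800 ÷ 100 = 18 exactly → divisible by 100
1800 ÷ 400 = 4 remainder 200 → not divisible by 400
Divisible by 100 but not by 400 → not a leap year

No


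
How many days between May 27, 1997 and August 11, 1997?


From May 27, 1997 to August 11, 1997
Rest of May 1997: 31 - 27 = 4
Full months: June 30, July 31
Days into August 1997: 11
Total = 4 + 30 + 31 + 11 = 76 days

76 days


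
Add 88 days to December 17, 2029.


Start: December 17, 2029
Add 88 days
December 17 → January 1: 31 - 17 + 1 = 15 days (88 - 15 = 73 left)
January 1 → February 1: 31 - 1 + 1 = 31 days (73 - 31 = 42 left)
February 1 → March 1: 28 - 1 + 1 = 28 days (42 - 28 = 14 left)
March 1 + 14 = March 15, 2030

March 15, 2030


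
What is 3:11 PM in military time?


15:11

Input: 3:11 PM
PM: 3 + 12 = 15


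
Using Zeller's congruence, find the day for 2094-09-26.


Zeller's congruence:
q=26, m=9, k=94, j=20
h = (26 + ⌊13×10/5⌋ + 94 + ⌊94/4⌋ + ⌊20/4⌋ - 2×20) mod 7
= (26 + 26 + 94 + 23 + 5 - 40) mod 7
= 134 mod 7 = 1
h=1 → Sunday

Sunday


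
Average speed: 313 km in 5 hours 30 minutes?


56.9 km/h

Distance: 313 km
Time: 5h 30m = 330 min = 330/60 = 11/2 hours
Speed = 313 ÷ (11/2) = 313 × 2 / 11 = 626/11 ≈ 56.9 km/h


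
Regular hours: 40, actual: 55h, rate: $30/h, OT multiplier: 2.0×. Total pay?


$2100.00

Regular: 40h × $30 = $1200.00
Overtime: 55 - 40 = 15h
OT pay: 15h × $30 × 2.0 = $900.00
Total = $1200.00 + $900.00 = $2100.00


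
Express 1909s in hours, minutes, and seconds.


0h 31m 49s

Hours: 1909 ÷ 3600 = 0 remainder 1909
Minutes: 1909 ÷ 60 = 31 remainder 49
Seconds: 49


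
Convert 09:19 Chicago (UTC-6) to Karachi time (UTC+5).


20:19

Time difference = UTC+5 - UTC-6 = +11 hours
New hour = (9 + 11) mod 24
= 20 mod 24 = 20
Minutes unchanged → 20:19


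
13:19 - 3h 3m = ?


Start: 799 minutes from midnight
Subtract: 183 minutes
Remaining: 799 - 183 = 616
Hours: 10, Minutes: 16

10:16


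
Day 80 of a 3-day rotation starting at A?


Shifts: A, B, C
Start: A (index 0)
Day 80: (0 + 80 - 1) mod 3
= 79 mod 3
= 1
Index 1 → shift B

Shift B


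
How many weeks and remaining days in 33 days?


Weeks: 33 ÷ 7 = 4 remainder 5

4 weeks 5 days


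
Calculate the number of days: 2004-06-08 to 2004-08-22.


75 days

From June 8, 2004 to August 22, 2004
Rest of June 2004: 30 - 8 = 22
Full months: July 31
Days into August 2004: 22
Total = 22 + 31 + 22 = 75 days


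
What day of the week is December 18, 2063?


Zeller's congruence:
q=18, m=12, k=63, j=20
h = (18 + ⌊13×13/5⌋ + 63 + ⌊63/4⌋ + ⌊20/4⌋ - 2×20) mod 7
= (18 + 33 + 63 + 15 + 5 - 40) mod 7
= 94 mod 7 = 3
h=3 → Tuesday

Tuesday


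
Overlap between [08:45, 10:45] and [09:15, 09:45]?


Meeting A: 525-645 (in minutes from midnight)
Meeting B: 555-585
Overlap start = max(525, 555) = 555
Overlap end = min(645, 585) = 585
Overlap = max(0, 585 - 555) = 30 min

30 minutes


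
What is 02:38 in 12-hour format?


2:38 AM

Hour: 2
2 < 12 → AM


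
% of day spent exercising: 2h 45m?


Time: 165 minutes
Day: 1440 minutes
Percentage = (165/1440) × 100 ≈ 11.5%

11.5%


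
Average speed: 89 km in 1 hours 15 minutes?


Distance: 89 km
Time: 1h 15m = 75 min = 75/60 = 5/4 hours
Speed = 89 ÷ (5/4) = 89 × 4 / 5 = 356/5 = 71.2 km/h

71.2 km/h


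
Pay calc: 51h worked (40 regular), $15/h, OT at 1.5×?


Regular: 40h × $15 = $600.00
Overtime: 51 - 40 = 11h
OT pay: 11h × $15 × 1.5 = $247.50
Total = $600.00 + $247.50 = $847.50

$847.50


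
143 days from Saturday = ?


Tuesday

Start: Saturday (index 5)
(5 + 143) mod 7
= 148 mod 7
= 1
Index 1 → Tuesday


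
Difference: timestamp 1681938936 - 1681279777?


Difference = 1681938936 - 1681279777 = 659159 seconds
In hours: 659159 / 3600 ≈ 183.1
In days: 659159 / 86400 ≈ 7.63

659159 seconds (183.1 hours / 7.63 days)


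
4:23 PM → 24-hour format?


Input: 4:23 PM
PM: 4 + 12 = 16

16:23


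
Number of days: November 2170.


Month: November (month 11)
November has 30 days

30 days


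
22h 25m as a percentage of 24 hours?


0.9340 (93.40%)

Total minutes: 22×60 + 25 = 1345
Day = 24×60 = 1440 minutes
Fraction = 1345/1440 ≈ 0.9340
As a percentage: 1345/1440 × 100 ≈ 93.40%


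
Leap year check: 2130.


Rules: divisible by 4 AND (not by 100 OR by 400)
2130 ÷ 4 = 532 remainder 2 → not divisible by 4
Not divisible by 4 → not a leap year

No


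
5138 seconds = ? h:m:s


1h 25m 38s

Hours: 5138 ÷ 3600 = 1 remainder 1538
Minutes: 1538 ÷ 60 = 25 remainder 38
Seconds: 38


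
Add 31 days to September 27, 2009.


Start: September 27, 2009
Add 31 days
September 27 → October 1: 30 - 27 + 1 = 4 days (31 - 4 = 27 left)
October 1 + 27 = October 28, 2009

October 28, 2009


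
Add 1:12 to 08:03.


09:15

Start: 483 minutes from midnight
Add: 72 minutes
Total: 555 minutes
Hours: 555 ÷ 60 = 9 remainder 15


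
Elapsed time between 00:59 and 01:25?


0h 26m

End time in minutes: 1×60 + 25 = 85
Start time in minutes: 0×60 + 59 = 59
Difference = 85 - 59 = 26 minutes
= 0 hours 26 minutes


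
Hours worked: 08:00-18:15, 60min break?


9h 15m (555 minutes)

Total time = (18×60+15) - (8×60+0)
= 1095 - 480 = 615 min
Minus break: 615 - 60 = 555 min
= 9h 15m


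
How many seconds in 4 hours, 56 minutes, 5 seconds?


Hours: 4 × 3600 = 14400
Minutes: 56 × 60 = 3360
Seconds: 5
Total = 14400 + 3360 + 5 = 17765

17765 seconds


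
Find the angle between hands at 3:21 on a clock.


Hour hand = 3×30 + 21×0.5 = 100.5°
Minute hand = 21×6 = 126°
Difference = |100.5 - 126| = 25.5°

25.5°


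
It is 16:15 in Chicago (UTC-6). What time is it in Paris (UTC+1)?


Time difference = UTC+1 - UTC-6 = +7 hours
New hour = (16 + 7) mod 24
= 23 mod 24 = 23
Minutes unchanged → 23:15

23:15


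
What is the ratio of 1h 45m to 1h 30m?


7:6 (1.17)

Duration 1: 105 minutes
Duration 2: 90 minutes
Ratio = 105:90
GCD = 15
Simplified = 7:6
As a decimal: 7/6 ≈ 1.17


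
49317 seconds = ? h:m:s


Hours: 49317 ÷ 3600 = 13 remainder 2517
Minutes: 2517 ÷ 60 = 41 remainder 57
Seconds: 57

13h 41m 57s


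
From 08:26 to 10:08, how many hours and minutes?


1h 42m

End time in minutes: 10×60 + 8 = 608
Start time in minutes: 8×60 + 26 = 506
Difference = 608 - 506 = 102 minutes
= 1 hours 42 minutes


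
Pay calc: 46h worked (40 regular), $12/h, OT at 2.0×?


Regular: 40h × $12 = $480.00
Overtime: 46 - 40 = 6h
OT pay: 6h × $12 × 2.0 = $144.00
Total = $480.00 + $144.00 = $624.00

$624.00


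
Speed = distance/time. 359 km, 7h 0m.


Distance: 359 km
Time: 7 hours
Speed = 359 / 7 ≈ 51.3 km/h

51.3 km/h


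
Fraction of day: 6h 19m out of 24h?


Total minutes: 6×60 + 19 = 379
Day = 24×60 = 1440 minutes
Fraction = 379/1440 ≈ 0.2632
As a percentage: 379/1440 × 100 ≈ 26.32%

0.2632 (26.32%)


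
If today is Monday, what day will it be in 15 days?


Start: Monday (index 0)
(0 + 15) mod 7
= 15 mod 7
= 1
Index 1 → Tuesday

Tuesday


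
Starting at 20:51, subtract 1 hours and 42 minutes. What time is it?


Start: 1251 minutes from midnight
Subtract: 102 minutes
Remaining: 1251 - 102 = 1149
Hours: 19, Minutes: 9

19:09


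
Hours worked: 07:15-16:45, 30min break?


9h 0m (540 minutes)

Total time = (16×60+45) - (7×60+15)
= 1005 - 435 = 570 min
Minus break: 570 - 30 = 540 min
= 9h 0m


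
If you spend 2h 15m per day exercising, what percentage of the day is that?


Time: 135 minutes
Day: 1440 minutes
Percentage = (135/1440) × 100 ≈ 9.4%

9.4%


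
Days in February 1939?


Month: February (month 2)
February: 28 or 29 (leap year)
1939 leap year? No

28 days


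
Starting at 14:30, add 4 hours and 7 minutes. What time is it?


18:37

Start: 870 minutes from midnight
Add: 247 minutes
Total: 1117 minutes
Hours: 1117 ÷ 60 = 18 remainder 37


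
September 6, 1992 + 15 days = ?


September 21, 1992

Start: September 6, 1992
Add 15 days
September 6 + 15 = September 21, 1992


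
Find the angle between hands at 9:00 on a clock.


Hour hand = 9×30 + 0×0.5 = 270.0°
Minute hand = 0×6 = 0°
Difference = |270.0 - 0| = 270.0°
Since > 180°: 360 - 270.0 = 90.0°

90.0°


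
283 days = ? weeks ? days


Weeks: 283 ÷ 7 = 40 remainder 3

40 weeks 3 days


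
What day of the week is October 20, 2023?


Zeller's congruence:
q=20, m=10, k=23, j=20
h = (20 + ⌊13×11/5⌋ + 23 + ⌊23/4⌋ + ⌊20/4⌋ - 2×20) mod 7
= (20 + 28 + 23 + 5 + 5 - 40) mod 7
= 41 mod 7 = 6
h=6 → Friday

Friday


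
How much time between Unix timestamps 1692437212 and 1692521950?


Difference = 1692521950 - 1692437212 = 84738 seconds
In hours: 84738 / 3600 ≈ 23.5
In days: 84738 / 86400 ≈ 0.98

84738 seconds (23.5 hours / 0.98 days)


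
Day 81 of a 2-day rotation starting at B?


Shift B

Shifts: A, B
Start: B (index 1)
Day 81: (1 + 81 - 1) mod 2
= 81 mod 2
= 1
Index 1 → shift B


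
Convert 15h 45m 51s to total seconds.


56751 seconds

Hours: 15 × 3600 = 54000
Minutes: 45 × 60 = 2700
Seconds: 51
Total = 54000 + 2700 + 51 = 56751


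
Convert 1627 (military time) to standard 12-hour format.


Hour: 16
16 - 12 = 4 → PM

4:27 PM


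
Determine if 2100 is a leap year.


No

Rules: divisible by 4 AND (not by 100 OR by 400)
2100 ÷ 4 = 525 exactly → divisible by 4
2100 ÷ 100 = 21 exactly → divisible by 100
2100 ÷ 400 = 5 remainder 100 → not divisible by 400
Divisible by 100 but not by 400 → not a leap year


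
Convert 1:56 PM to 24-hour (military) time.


13:56

Input: 1:56 PM
PM: 1 + 12 = 13


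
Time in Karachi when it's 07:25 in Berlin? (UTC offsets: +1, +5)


Time difference = UTC+5 - UTC+1 = +4 hours
New hour = (7 + 4) mod 24
= 11 mod 24 = 11
Minutes unchanged → 11:25

11:25


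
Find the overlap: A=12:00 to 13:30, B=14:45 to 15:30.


0 minutes

Meeting A: 720-810 (in minutes from midnight)
Meeting B: 885-930
Overlap start = max(720, 885) = 885
Overlap end = min(810, 930) = 810
Overlap = max(0, 810 - 885) = 0 min


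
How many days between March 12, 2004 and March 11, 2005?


364 days

From March 12, 2004 to March 11, 2005
Rest of March 2004: 31 - 12 = 19
Full months: April 30, May 31, June 30, July 31, August 31, September 30, October 31, November 30, December 31, January 31, February 2005 28
Days into March 2005: 11
Total = 19 + 30 + 31 + 30 + 31 + 31 + 30 + 31 + 30 + 31 + 31 + 28 + 11 = 364 days


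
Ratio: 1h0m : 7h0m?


Duration 1: 60 minutes
Duration 2: 420 minutes
Ratio = 60:420
GCD = 60
Simplified = 1:7
As a decimal: 1/7 ≈ 0.14

1:7 (0.14)


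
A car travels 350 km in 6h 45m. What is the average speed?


51.9 km/h

Distance: 350 km
Time: 6h 45m = 405 min = 405/60 = 27/4 hours
Speed = 350 ÷ (27/4) = 350 × 4 / 27 = 1400/27 ≈ 51.9 km/h


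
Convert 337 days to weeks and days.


Weeks: 337 ÷ 7 = 48 remainder 1

48 weeks 1 days


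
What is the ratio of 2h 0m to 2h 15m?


Duration 1: 120 minutes
Duration 2: 135 minutes
Ratio = 120:135
GCD = 15
Simplified = 8:9
As a decimal: 8/9 ≈ 0.89

8:9 (0.89)


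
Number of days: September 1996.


Month: September (month 9)
September has 30 days

30 days


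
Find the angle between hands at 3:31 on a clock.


Hour hand = 3×30 + 31×0.5 = 105.5°
Minute hand = 31×6 = 186°
Difference = |105.5 - 186| = 80.5°

80.5°


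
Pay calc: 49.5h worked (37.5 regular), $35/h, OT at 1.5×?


Regular: 37.5h × $35 = $1312.50
Overtime: 49.5 - 37.5 = 12.0h
OT pay: 12.0h × $35 × 1.5 = $630.00
Total = $1312.50 + $630.00 = $1942.50

$1942.50


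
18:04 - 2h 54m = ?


Start: 1084 minutes from midnight
Subtract: 174 minutes
Remaining: 1084 - 174 = 910
Hours: 15, Minutes: 10

15:10


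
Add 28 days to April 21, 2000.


May 19, 2000

Start: April 21, 2000
Add 28 days
April 21 → May 1: 30 - 21 + 1 = 10 days (28 - 10 = 18 left)
May 1 + 18 = May 19, 2000


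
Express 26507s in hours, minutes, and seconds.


7h 21m 47s

Hours: 26507 ÷ 3600 = 7 remainder 1307
Minutes: 1307 ÷ 60 = 21 remainder 47
Seconds: 47


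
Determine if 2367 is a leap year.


No

Rules: divisible by 4 AND (not by 100 OR by 400)
2367 ÷ 4 = 591 remainder 3 → not divisible by 4
Not divisible by 4 → not a leap year


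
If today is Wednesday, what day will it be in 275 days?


Friday

Start: Wednesday (index 2)
(2 + 275) mod 7
= 277 mod 7
= 4
Index 4 → Friday


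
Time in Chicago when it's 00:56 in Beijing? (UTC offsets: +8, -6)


Time difference = UTC-6 - UTC+8 = -14 hours
New hour = (0 -14) mod 24
= -14 mod 24 = 10
Minutes unchanged → 10:56; -14 < 0 → previous day

10:56 (previous day)


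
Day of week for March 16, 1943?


Zeller's congruence:
q=16, m=3, k=43, j=19
h = (16 + ⌊13×4/5⌋ + 43 + ⌊43/4⌋ + ⌊19/4⌋ - 2×19) mod 7
= (16 + 10 + 43 + 10 + 4 - 38) mod 7
= 45 mod 7 = 3
h=3 → Tuesday

Tuesday


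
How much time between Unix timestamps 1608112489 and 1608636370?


523881 seconds (145.5 hours / 6.06 days)

Difference = 1608636370 - 1608112489 = 523881 seconds
In hours: 523881 / 3600 ≈ 145.5
In days: 523881 / 86400 ≈ 6.06


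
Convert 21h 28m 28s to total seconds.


Hours: 21 × 3600 = 75600
Minutes: 28 × 60 = 1680
Seconds: 28
Total = 75600 + 1680 + 28 = 77308

77308 seconds


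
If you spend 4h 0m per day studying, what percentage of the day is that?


16.7%

Time: 240 minutes
Day: 1440 minutes
Percentage = (240/1440) × 100 ≈ 16.7%


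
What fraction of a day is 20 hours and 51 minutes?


0.8688 (86.88%)

Total minutes: 20×60 + 51 = 1251
Day = 24×60 = 1440 minutes
Fraction = 1251/1440 ≈ 0.8688
As a percentage: 1251/1440 × 100 ≈ 86.88%


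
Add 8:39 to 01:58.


10:37

Start: 118 minutes from midnight
Add: 519 minutes
Total: 637 minutes
Hours: 637 ÷ 60 = 10 remainder 37


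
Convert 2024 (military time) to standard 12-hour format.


8:24 PM

Hour: 20
20 - 12 = 8 → PM


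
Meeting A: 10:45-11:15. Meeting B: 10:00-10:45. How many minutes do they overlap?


0 minutes

Meeting A: 645-675 (in minutes from midnight)
Meeting B: 600-645
Overlap start = max(645, 600) = 645
Overlap end = min(675, 645) = 645
Overlap = max(0, 645 - 645) = 0 min


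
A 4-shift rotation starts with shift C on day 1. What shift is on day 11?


Shift A

Shifts: A, B, C, D
Start: C (index 2)
Day 11: (2 + 11 - 1) mod 4
= 12 mod 4
= 0
Index 0 → shift A


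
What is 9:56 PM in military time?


Input: 9:56 PM
PM: 9 + 12 = 21

21:56


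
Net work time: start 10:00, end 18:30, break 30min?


Total time = (18×60+30) - (10×60+0)
= 1110 - 600 = 510 min
Minus break: 510 - 30 = 480 min
= 8h 0m

8h 0m (480 minutes)


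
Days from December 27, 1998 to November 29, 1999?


337 days

From December 27, 1998 to November 29, 1999
Rest of December 1998: 31 - 27 = 4
Full months: January 31, February 1999 28, March 31, April 30, May 31, June 30, July 31, August 31, September 30, October 31
Days into November 1999: 29
Total = 4 + 31 + 28 + 31 + 30 + 31 + 30 + 31 + 31 + 30 + 31 + 29 = 337 days


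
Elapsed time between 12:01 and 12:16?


End time in minutes: 12×60 + 16 = 736
Start time in minutes: 12×60 + 1 = 721
Difference = 736 - 721 = 15 minutes
= 0 hours 15 minutes

0h 15m


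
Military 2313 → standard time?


Hour: 23
23 - 12 = 11 → PM

11:13 PM


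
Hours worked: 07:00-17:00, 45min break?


Total time = (17×60+0) - (7×60+0)
= 1020 - 420 = 600 min
Minus break: 600 - 45 = 555 min
= 9h 15m

9h 15m (555 minutes)


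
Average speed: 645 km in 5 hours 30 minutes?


Distance: 645 km
Time: 5h 30m = 330 min = 330/60 = 11/2 hours
Speed = 645 ÷ (11/2) = 645 × 2 / 11 = 1290/11 ≈ 117.3 km/h

117.3 km/h


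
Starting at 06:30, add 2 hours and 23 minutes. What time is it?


Start: 390 minutes from midnight
Add: 143 minutes
Total: 533 minutes
Hours: 533 ÷ 60 = 8 remainder 53

08:53


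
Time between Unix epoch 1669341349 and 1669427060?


85711 seconds (23.8 hours / 0.99 days)

Difference = 1669427060 - 1669341349 = 85711 seconds
In hours: 85711 / 3600 ≈ 23.8
In days: 85711 / 86400 ≈ 0.99


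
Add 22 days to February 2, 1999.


Start: February 2, 1999
Add 22 days
February 2 + 22 = February 24, 1999

February 24, 1999


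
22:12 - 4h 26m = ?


Start: 1332 minutes from midnight
Subtract: 266 minutes
Remaining: 1332 - 266 = 1066
Hours: 17, Minutes: 46

17:46


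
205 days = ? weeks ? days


Weeks: 205 ÷ 7 = 29 remainder 2

29 weeks 2 days


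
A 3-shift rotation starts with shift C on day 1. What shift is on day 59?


Shift A

Shifts: A, B, C
Start: C (index 2)
Day 59: (2 + 59 - 1) mod 3
= 60 mod 3
= 0
Index 0 → shift A


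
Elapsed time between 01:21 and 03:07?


1h 46m

End time in minutes: 3×60 + 7 = 187
Start time in minutes: 1×60 + 21 = 81
Difference = 187 - 81 = 106 minutes
= 1 hours 46 minutes


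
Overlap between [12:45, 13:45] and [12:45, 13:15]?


30 minutes

Meeting A: 765-825 (in minutes from midnight)
Meeting B: 765-795
Overlap start = max(765, 765) = 765
Overlap end = min(825, 795) = 795
Overlap = max(0, 795 - 765) = 30 min


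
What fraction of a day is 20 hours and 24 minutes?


Total minutes: 20×60 + 24 = 1224
Day = 24×60 = 1440 minutes
Fraction = 1224/1440 = 0.8500
As a percentage: 1224/1440 × 100 = 85.00%

0.8500 (85.00%)


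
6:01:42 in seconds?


21702 seconds

Hours: 6 × 3600 = 21600
Minutes: 1 × 60 = 60
Seconds: 42
Total = 21600 + 60 + 42 = 21702


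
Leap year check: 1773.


No

Rules: divisible by 4 AND (not by 100 OR by 400)
1773 ÷ 4 = 443 remainder 1 → not divisible by 4
Not divisible by 4 → not a leap year


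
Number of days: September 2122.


Month: September (month 9)
September has 30 days

30 days


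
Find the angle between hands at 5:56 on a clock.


158.0°

Hour hand = 5×30 + 56×0.5 = 178.0°
Minute hand = 56×6 = 336°
Difference = |178.0 - 336| = 158.0°


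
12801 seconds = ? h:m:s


Hours: 12801 ÷ 3600 = 3 remainder 2001
Minutes: 2001 ÷ 60 = 33 remainder 21
Seconds: 21

3h 33m 21s


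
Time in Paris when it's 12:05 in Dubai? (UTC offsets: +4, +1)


Time difference = UTC+1 - UTC+4 = -3 hours
New hour = (12 -3) mod 24
= 9 mod 24 = 9
Minutes unchanged → 09:05

09:05


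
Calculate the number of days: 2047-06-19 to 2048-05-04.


From June 19, 2047 to May 4, 2048
Rest of June 2047: 30 - 19 = 11
Full months: July 31, August 31, September 30, October 31, November 30, December 31, January 31, February 2048 29, March 31, April 30
Days into May 2048: 4
Total = 11 + 31 + 31 + 30 + 31 + 30 + 31 + 31 + 29 + 31 + 30 + 4 = 320 days

320 days


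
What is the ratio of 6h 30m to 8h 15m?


Duration 1: 390 minutes
Duration 2: 495 minutes
Ratio = 390:495
GCD = 15
Simplified = 26:33
As a decimal: 26/33 ≈ 0.79

26:33 (0.79)


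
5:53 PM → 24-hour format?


17:53

Input: 5:53 PM
PM: 5 + 12 = 17


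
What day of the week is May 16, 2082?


Saturday

Zeller's congruence:
q=16, m=5, k=82, j=20
h = (16 + ⌊13×6/5⌋ + 82 + ⌊82/4⌋ + ⌊20/4⌋ - 2×20) mod 7
= (16 + 15 + 82 + 20 + 5 - 40) mod 7
= 98 mod 7 = 0
h=0 → Saturday


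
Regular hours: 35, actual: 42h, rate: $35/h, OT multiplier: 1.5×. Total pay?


Regular: 35h × $35 = $1225.00
Overtime: 42 - 35 = 7h
OT pay: 7h × $35 × 1.5 = $367.50
Total = $1225.00 + $367.50 = $1592.50

$1592.50


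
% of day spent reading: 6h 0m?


25.0%

Time: 360 minutes
Day: 1440 minutes
Percentage = (360/1440) × 100 = 25.0%


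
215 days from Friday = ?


Start: Friday (index 4)
(4 + 215) mod 7
= 219 mod 7
= 2
Index 2 → Wednesday

Wednesday


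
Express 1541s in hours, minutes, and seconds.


0h 25m 41s

Hours: 1541 ÷ 3600 = 0 remainder 1541
Minutes: 1541 ÷ 60 = 25 remainder 41
Seconds: 41


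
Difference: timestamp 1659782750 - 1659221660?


561090 seconds (155.9 hours / 6.49 days)

Difference = 1659782750 - 1659221660 = 561090 seconds
In hours: 561090 / 3600 ≈ 155.9
In days: 561090 / 86400 ≈ 6.49


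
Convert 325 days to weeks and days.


46 weeks 3 days

Weeks: 325 ÷ 7 = 46 remainder 3


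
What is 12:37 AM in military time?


00:37

Input: 12:37 AM
12 AM → 00 (midnight)


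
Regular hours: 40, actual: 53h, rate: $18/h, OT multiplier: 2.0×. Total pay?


Regular: 40h × $18 = $720.00
Overtime: 53 - 40 = 13h
OT pay: 13h × $18 × 2.0 = $468.00
Total = $720.00 + $468.00 = $1188.00

$1188.00


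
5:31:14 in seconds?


Hours: 5 × 3600 = 18000
Minutes: 31 × 60 = 1860
Seconds: 14
Total = 18000 + 1860 + 14 = 19874

19874 seconds


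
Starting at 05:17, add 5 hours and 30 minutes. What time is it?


Start: 317 minutes from midnight
Add: 330 minutes
Total: 647 minutes
Hours: 647 ÷ 60 = 10 remainder 47

10:47


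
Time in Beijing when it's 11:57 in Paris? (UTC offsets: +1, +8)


18:57

Time difference = UTC+8 - UTC+1 = +7 hours
New hour = (11 + 7) mod 24
= 18 mod 24 = 18
Minutes unchanged → 18:57


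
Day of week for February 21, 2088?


Zeller's congruence:
q=21, m=14, k=87, j=20
h = (21 + ⌊13×15/5⌋ + 87 + ⌊87/4⌋ + ⌊20/4⌋ - 2×20) mod 7
= (21 + 39 + 87 + 21 + 5 - 40) mod 7
= 133 mod 7 = 0
h=0 → Saturday

Saturday


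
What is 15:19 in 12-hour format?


Hour: 15
15 - 12 = 3 → PM

3:19 PM


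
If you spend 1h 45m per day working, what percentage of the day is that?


7.3%

Time: 105 minutes
Day: 1440 minutes
Percentage = (105/1440) × 100 ≈ 7.3%


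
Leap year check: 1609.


Rules: divisible by 4 AND (not by 100 OR by 400)
1609 ÷ 4 = 402 remainder 1 → not divisible by 4
Not divisible by 4 → not a leap year

No


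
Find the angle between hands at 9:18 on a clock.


Hour hand = 9×30 + 18×0.5 = 279.0°
Minute hand = 18×6 = 108°
Difference = |279.0 - 108| = 171.0°

171.0°


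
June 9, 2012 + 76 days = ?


Start: June 9, 2012
Add 76 days
June 9 → July 1: 30 - 9 + 1 = 22 days (76 - 22 = 54 left)
July 1 → August 1: 31 - 1 + 1 = 31 days (54 - 31 = 23 left)
August 1 + 23 = August 24, 2012

August 24, 2012


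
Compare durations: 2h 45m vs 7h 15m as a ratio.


11:29 (0.38)

Duration 1: 165 minutes
Duration 2: 435 minutes
Ratio = 165:435
GCD = 15
Simplified = 11:29
As a decimal: 11/29 ≈ 0.38


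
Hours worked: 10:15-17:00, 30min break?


6h 15m (375 minutes)

Total time = (17×60+0) - (10×60+15)
= 1020 - 615 = 405 min
Minus break: 405 - 30 = 375 min
= 6h 15m


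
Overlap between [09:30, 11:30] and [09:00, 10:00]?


30 minutes

Meeting A: 570-690 (in minutes from midnight)
Meeting B: 540-600
Overlap start = max(570, 540) = 570
Overlap end = min(690, 600) = 600
Overlap = max(0, 600 - 570) = 30 min


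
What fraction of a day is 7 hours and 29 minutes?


0.3118 (31.18%)

Total minutes: 7×60 + 29 = 449
Day = 24×60 = 1440 minutes
Fraction = 449/1440 ≈ 0.3118
As a percentage: 449/1440 × 100 ≈ 31.18%


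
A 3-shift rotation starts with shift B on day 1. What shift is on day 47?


Shift C

Shifts: A, B, C
Start: B (index 1)
Day 47: (1 + 47 - 1) mod 3
= 47 mod 3
= 2
Index 2 → shift C


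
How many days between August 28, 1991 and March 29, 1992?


From August 28, 1991 to March 29, 1992
Rest of August 1991: 31 - 28 = 3
Full months: September 30, October 31, November 30, December 31, January 31, February 1992 29
Days into March 1992: 29
Total = 3 + 30 + 31 + 30 + 31 + 31 + 29 + 29 = 214 days

214 days


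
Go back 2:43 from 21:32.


Start: 1292 minutes from midnight
Subtract: 163 minutes
Remaining: 1292 - 163 = 1129
Hours: 18, Minutes: 49

18:49


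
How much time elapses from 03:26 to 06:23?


End time in minutes: 6×60 + 23 = 383
Start time in minutes: 3×60 + 26 = 206
Difference = 383 - 206 = 177 minutes
= 2 hours 57 minutes

2h 57m


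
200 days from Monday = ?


Start: Monday (index 0)
(0 + 200) mod 7
= 200 mod 7
= 4
Index 4 → Friday

Friday


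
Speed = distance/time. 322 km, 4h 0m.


80.5 km/h

Distance: 322 km
Time: 4 hours
Speed = 322 / 4 = 80.5 km/h


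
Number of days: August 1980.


31 days

Month: August (month 8)
August has 31 days


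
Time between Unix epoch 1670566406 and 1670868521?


Difference = 1670868521 - 1670566406 = 302115 seconds
In hours: 302115 / 3600 ≈ 83.9
In days: 302115 / 86400 ≈ 3.50

302115 seconds (83.9 hours / 3.50 days)


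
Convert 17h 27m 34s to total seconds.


62854 seconds

Hours: 17 × 3600 = 61200
Minutes: 27 × 60 = 1620
Seconds: 34
Total = 61200 + 1620 + 34 = 62854


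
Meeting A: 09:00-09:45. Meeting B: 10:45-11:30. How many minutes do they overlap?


0 minutes

Meeting A: 540-585 (in minutes from midnight)
Meeting B: 645-690
Overlap start = max(540, 645) = 645
Overlap end = min(585, 690) = 585
Overlap = max(0, 585 - 645) = 0 min


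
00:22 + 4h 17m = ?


04:39

Start: 22 minutes from midnight
Add: 257 minutes
Total: 279 minutes
Hours: 279 ÷ 60 = 4 remainder 39


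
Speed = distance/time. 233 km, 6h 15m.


Distance: 233 km
Time: 6h 15m = 375 min = 375/60 = 25/4 hours
Speed = 233 ÷ (25/4) = 233 × 4 / 25 = 932/25 ≈ 37.3 km/h

37.3 km/h


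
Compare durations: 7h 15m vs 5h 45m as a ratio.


Duration 1: 435 minutes
Duration 2: 345 minutes
Ratio = 435:345
GCD = 15
Simplified = 29:23
As a decimal: 29/23 ≈ 1.26

29:23 (1.26)


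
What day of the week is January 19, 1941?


Zeller's congruence:
q=19, m=13, k=40, j=19
h = (19 + ⌊13×14/5⌋ + 40 + ⌊40/4⌋ + ⌊19/4⌋ - 2×19) mod 7
= (19 + 36 + 40 + 10 + 4 - 38) mod 7
= 71 mod 7 = 1
h=1 → Sunday

Sunday


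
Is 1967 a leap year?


Rules: divisible by 4 AND (not by 100 OR by 400)
1967 ÷ 4 = 491 remainder 3 → not divisible by 4
Not divisible by 4 → not a leap year

No


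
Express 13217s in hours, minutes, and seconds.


Hours: 13217 ÷ 3600 = 3 remainder 2417
Minutes: 2417 ÷ 60 = 40 remainder 17
Seconds: 17

3h 40m 17s


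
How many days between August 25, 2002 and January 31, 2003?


159 days

From August 25, 2002 to January 31, 2003
Rest of August 2002: 31 - 25 = 6
Full months: September 30, October 31, November 30, December 31
Days into January 2003: 31
Total = 6 + 30 + 31 + 30 + 31 + 31 = 159 days


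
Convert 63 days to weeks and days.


Weeks: 63 ÷ 7 = 9 remainder 0

9 weeks 0 days


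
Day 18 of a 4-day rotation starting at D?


Shifts: A, B, C, D
Start: D (index 3)
Day 18: (3 + 18 - 1) mod 4
= 20 mod 4
= 0
Index 0 → shift A

Shift A


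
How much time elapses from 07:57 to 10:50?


End time in minutes: 10×60 + 50 = 650
Start time in minutes: 7×60 + 57 = 477
Difference = 650 - 477 = 173 minutes
= 2 hours 53 minutes

2h 53m


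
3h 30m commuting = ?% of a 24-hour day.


Time: 210 minutes
Day: 1440 minutes
Percentage = (210/1440) × 100 ≈ 14.6%

14.6%


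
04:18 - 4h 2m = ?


Start: 258 minutes from midnight
Subtract: 242 minutes
Remaining: 258 - 242 = 16
Hours: 0, Minutes: 16

00:16


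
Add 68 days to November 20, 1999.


Start: November 20, 1999
Add 68 days
November 20 → December 1: 30 - 20 + 1 = 11 days (68 - 11 = 57 left)
December 1 → January 1: 31 - 1 + 1 = 31 days (57 - 31 = 26 left)
January 1 + 26 = January 27, 2000

January 27, 2000


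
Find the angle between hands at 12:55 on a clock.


57.5°

Hour hand (12 ≡ 0 on the dial): 0×30 + 55×0.5 = 27.5°
Minute hand = 55×6 = 330°
Difference = |27.5 - 330| = 302.5°
Since > 180°: 360 - 302.5 = 57.5°


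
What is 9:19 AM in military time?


Input: 9:19 AM
AM hour stays: 9

09:19


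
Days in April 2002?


30 days

Month: April (month 4)
April has 30 days


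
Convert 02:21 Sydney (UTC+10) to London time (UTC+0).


Time difference = UTC+0 - UTC+10 = -10 hours
New hour = (2 -10) mod 24
= -8 mod 24 = 16
Minutes unchanged → 16:21; -8 < 0 → previous day

16:21 (previous day)


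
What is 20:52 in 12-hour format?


Hour: 20
20 - 12 = 8 → PM

8:52 PM


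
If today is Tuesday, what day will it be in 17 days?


Friday

Start: Tuesday (index 1)
(1 + 17) mod 7
= 18 mod 7
= 4
Index 4 → Friday
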